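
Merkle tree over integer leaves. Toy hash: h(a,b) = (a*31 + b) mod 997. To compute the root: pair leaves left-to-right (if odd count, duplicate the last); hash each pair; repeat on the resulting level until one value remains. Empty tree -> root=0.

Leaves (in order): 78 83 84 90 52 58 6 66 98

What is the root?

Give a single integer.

L0: [78, 83, 84, 90, 52, 58, 6, 66, 98]
L1: h(78,83)=(78*31+83)%997=507 h(84,90)=(84*31+90)%997=700 h(52,58)=(52*31+58)%997=673 h(6,66)=(6*31+66)%997=252 h(98,98)=(98*31+98)%997=145 -> [507, 700, 673, 252, 145]
L2: h(507,700)=(507*31+700)%997=465 h(673,252)=(673*31+252)%997=178 h(145,145)=(145*31+145)%997=652 -> [465, 178, 652]
L3: h(465,178)=(465*31+178)%997=635 h(652,652)=(652*31+652)%997=924 -> [635, 924]
L4: h(635,924)=(635*31+924)%997=669 -> [669]

Answer: 669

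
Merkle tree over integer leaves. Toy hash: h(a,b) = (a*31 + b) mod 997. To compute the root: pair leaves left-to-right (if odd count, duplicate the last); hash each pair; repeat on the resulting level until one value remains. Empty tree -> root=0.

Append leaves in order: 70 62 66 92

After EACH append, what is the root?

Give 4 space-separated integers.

Answer: 70 238 517 543

Derivation:
After append 70 (leaves=[70]):
  L0: [70]
  root=70
After append 62 (leaves=[70, 62]):
  L0: [70, 62]
  L1: h(70,62)=(70*31+62)%997=238 -> [238]
  root=238
After append 66 (leaves=[70, 62, 66]):
  L0: [70, 62, 66]
  L1: h(70,62)=(70*31+62)%997=238 h(66,66)=(66*31+66)%997=118 -> [238, 118]
  L2: h(238,118)=(238*31+118)%997=517 -> [517]
  root=517
After append 92 (leaves=[70, 62, 66, 92]):
  L0: [70, 62, 66, 92]
  L1: h(70,62)=(70*31+62)%997=238 h(66,92)=(66*31+92)%997=144 -> [238, 144]
  L2: h(238,144)=(238*31+144)%997=543 -> [543]
  root=543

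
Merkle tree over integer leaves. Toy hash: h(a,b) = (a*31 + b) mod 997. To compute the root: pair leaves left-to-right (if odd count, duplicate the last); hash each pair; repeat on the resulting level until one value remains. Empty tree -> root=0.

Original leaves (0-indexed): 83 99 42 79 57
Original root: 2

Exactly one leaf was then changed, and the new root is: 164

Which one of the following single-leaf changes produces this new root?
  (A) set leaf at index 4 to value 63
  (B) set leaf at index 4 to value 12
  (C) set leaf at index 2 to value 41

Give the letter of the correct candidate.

Answer: A

Derivation:
Original leaves: [83, 99, 42, 79, 57]
Target new root: 164
Try each candidate change and compute the resulting root:
Candidate A: set leaf[4] = 63 -> leaves = [83, 99, 42, 79, 63]
  L0: [83, 99, 42, 79, 63]
  L1: h(83,99)=(83*31+99)%997=678 h(42,79)=(42*31+79)%997=384 h(63,63)=(63*31+63)%997=22 -> [678, 384, 22]
  L2: h(678,384)=(678*31+384)%997=465 h(22,22)=(22*31+22)%997=704 -> [465, 704]
  L3: h(465,704)=(465*31+704)%997=164 -> [164]
  root = 164 == target 164  ** MATCH **
Candidate B: set leaf[4] = 12 -> leaves = [83, 99, 42, 79, 12]
  L0: [83, 99, 42, 79, 12]
  L1: h(83,99)=(83*31+99)%997=678 h(42,79)=(42*31+79)%997=384 h(12,12)=(12*31+12)%997=384 -> [678, 384, 384]
  L2: h(678,384)=(678*31+384)%997=465 h(384,384)=(384*31+384)%997=324 -> [465, 324]
  L3: h(465,324)=(465*31+324)%997=781 -> [781]
  root = 781 != target 164
Candidate C: set leaf[2] = 41 -> leaves = [83, 99, 41, 79, 57]
  L0: [83, 99, 41, 79, 57]
  L1: h(83,99)=(83*31+99)%997=678 h(41,79)=(41*31+79)%997=353 h(57,57)=(57*31+57)%997=827 -> [678, 353, 827]
  L2: h(678,353)=(678*31+353)%997=434 h(827,827)=(827*31+827)%997=542 -> [434, 542]
  L3: h(434,542)=(434*31+542)%997=38 -> [38]
  root = 38 != target 164
Candidate A produces the target root.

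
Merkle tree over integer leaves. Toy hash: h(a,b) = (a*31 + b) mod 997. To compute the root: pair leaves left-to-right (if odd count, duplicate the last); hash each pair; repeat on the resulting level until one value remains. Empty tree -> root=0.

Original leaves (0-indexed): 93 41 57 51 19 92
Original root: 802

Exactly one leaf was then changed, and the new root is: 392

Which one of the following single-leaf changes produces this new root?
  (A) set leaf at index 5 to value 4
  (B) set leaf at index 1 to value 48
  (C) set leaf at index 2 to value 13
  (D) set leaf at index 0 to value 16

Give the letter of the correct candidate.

Answer: C

Derivation:
Original leaves: [93, 41, 57, 51, 19, 92]
Target new root: 392
Try each candidate change and compute the resulting root:
Candidate A: set leaf[5] = 4 -> leaves = [93, 41, 57, 51, 19, 4]
  L0: [93, 41, 57, 51, 19, 4]
  L1: h(93,41)=(93*31+41)%997=930 h(57,51)=(57*31+51)%997=821 h(19,4)=(19*31+4)%997=593 -> [930, 821, 593]
  L2: h(930,821)=(930*31+821)%997=738 h(593,593)=(593*31+593)%997=33 -> [738, 33]
  L3: h(738,33)=(738*31+33)%997=977 -> [977]
  root = 977 != target 392
Candidate B: set leaf[1] = 48 -> leaves = [93, 48, 57, 51, 19, 92]
  L0: [93, 48, 57, 51, 19, 92]
  L1: h(93,48)=(93*31+48)%997=937 h(57,51)=(57*31+51)%997=821 h(19,92)=(19*31+92)%997=681 -> [937, 821, 681]
  L2: h(937,821)=(937*31+821)%997=955 h(681,681)=(681*31+681)%997=855 -> [955, 855]
  L3: h(955,855)=(955*31+855)%997=550 -> [550]
  root = 550 != target 392
Candidate C: set leaf[2] = 13 -> leaves = [93, 41, 13, 51, 19, 92]
  L0: [93, 41, 13, 51, 19, 92]
  L1: h(93,41)=(93*31+41)%997=930 h(13,51)=(13*31+51)%997=454 h(19,92)=(19*31+92)%997=681 -> [930, 454, 681]
  L2: h(930,454)=(930*31+454)%997=371 h(681,681)=(681*31+681)%997=855 -> [371, 855]
  L3: h(371,855)=(371*31+855)%997=392 -> [392]
  root = 392 == target 392  ** MATCH **
Candidate D: set leaf[0] = 16 -> leaves = [16, 41, 57, 51, 19, 92]
  L0: [16, 41, 57, 51, 19, 92]
  L1: h(16,41)=(16*31+41)%997=537 h(57,51)=(57*31+51)%997=821 h(19,92)=(19*31+92)%997=681 -> [537, 821, 681]
  L2: h(537,821)=(537*31+821)%997=519 h(681,681)=(681*31+681)%997=855 -> [519, 855]
  L3: h(519,855)=(519*31+855)%997=992 -> [992]
  root = 992 != target 392
Candidate C produces the target root.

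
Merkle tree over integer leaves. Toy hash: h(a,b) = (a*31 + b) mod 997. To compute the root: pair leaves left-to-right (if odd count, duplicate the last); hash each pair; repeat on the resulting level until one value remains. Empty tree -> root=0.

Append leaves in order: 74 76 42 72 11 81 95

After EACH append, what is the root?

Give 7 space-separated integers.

After append 74 (leaves=[74]):
  L0: [74]
  root=74
After append 76 (leaves=[74, 76]):
  L0: [74, 76]
  L1: h(74,76)=(74*31+76)%997=376 -> [376]
  root=376
After append 42 (leaves=[74, 76, 42]):
  L0: [74, 76, 42]
  L1: h(74,76)=(74*31+76)%997=376 h(42,42)=(42*31+42)%997=347 -> [376, 347]
  L2: h(376,347)=(376*31+347)%997=39 -> [39]
  root=39
After append 72 (leaves=[74, 76, 42, 72]):
  L0: [74, 76, 42, 72]
  L1: h(74,76)=(74*31+76)%997=376 h(42,72)=(42*31+72)%997=377 -> [376, 377]
  L2: h(376,377)=(376*31+377)%997=69 -> [69]
  root=69
After append 11 (leaves=[74, 76, 42, 72, 11]):
  L0: [74, 76, 42, 72, 11]
  L1: h(74,76)=(74*31+76)%997=376 h(42,72)=(42*31+72)%997=377 h(11,11)=(11*31+11)%997=352 -> [376, 377, 352]
  L2: h(376,377)=(376*31+377)%997=69 h(352,352)=(352*31+352)%997=297 -> [69, 297]
  L3: h(69,297)=(69*31+297)%997=442 -> [442]
  root=442
After append 81 (leaves=[74, 76, 42, 72, 11, 81]):
  L0: [74, 76, 42, 72, 11, 81]
  L1: h(74,76)=(74*31+76)%997=376 h(42,72)=(42*31+72)%997=377 h(11,81)=(11*31+81)%997=422 -> [376, 377, 422]
  L2: h(376,377)=(376*31+377)%997=69 h(422,422)=(422*31+422)%997=543 -> [69, 543]
  L3: h(69,543)=(69*31+543)%997=688 -> [688]
  root=688
After append 95 (leaves=[74, 76, 42, 72, 11, 81, 95]):
  L0: [74, 76, 42, 72, 11, 81, 95]
  L1: h(74,76)=(74*31+76)%997=376 h(42,72)=(42*31+72)%997=377 h(11,81)=(11*31+81)%997=422 h(95,95)=(95*31+95)%997=49 -> [376, 377, 422, 49]
  L2: h(376,377)=(376*31+377)%997=69 h(422,49)=(422*31+49)%997=170 -> [69, 170]
  L3: h(69,170)=(69*31+170)%997=315 -> [315]
  root=315

Answer: 74 376 39 69 442 688 315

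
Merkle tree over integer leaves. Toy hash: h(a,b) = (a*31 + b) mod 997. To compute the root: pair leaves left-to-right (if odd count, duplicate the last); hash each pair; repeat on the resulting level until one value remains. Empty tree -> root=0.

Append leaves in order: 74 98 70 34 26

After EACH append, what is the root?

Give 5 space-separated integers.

After append 74 (leaves=[74]):
  L0: [74]
  root=74
After append 98 (leaves=[74, 98]):
  L0: [74, 98]
  L1: h(74,98)=(74*31+98)%997=398 -> [398]
  root=398
After append 70 (leaves=[74, 98, 70]):
  L0: [74, 98, 70]
  L1: h(74,98)=(74*31+98)%997=398 h(70,70)=(70*31+70)%997=246 -> [398, 246]
  L2: h(398,246)=(398*31+246)%997=620 -> [620]
  root=620
After append 34 (leaves=[74, 98, 70, 34]):
  L0: [74, 98, 70, 34]
  L1: h(74,98)=(74*31+98)%997=398 h(70,34)=(70*31+34)%997=210 -> [398, 210]
  L2: h(398,210)=(398*31+210)%997=584 -> [584]
  root=584
After append 26 (leaves=[74, 98, 70, 34, 26]):
  L0: [74, 98, 70, 34, 26]
  L1: h(74,98)=(74*31+98)%997=398 h(70,34)=(70*31+34)%997=210 h(26,26)=(26*31+26)%997=832 -> [398, 210, 832]
  L2: h(398,210)=(398*31+210)%997=584 h(832,832)=(832*31+832)%997=702 -> [584, 702]
  L3: h(584,702)=(584*31+702)%997=860 -> [860]
  root=860

Answer: 74 398 620 584 860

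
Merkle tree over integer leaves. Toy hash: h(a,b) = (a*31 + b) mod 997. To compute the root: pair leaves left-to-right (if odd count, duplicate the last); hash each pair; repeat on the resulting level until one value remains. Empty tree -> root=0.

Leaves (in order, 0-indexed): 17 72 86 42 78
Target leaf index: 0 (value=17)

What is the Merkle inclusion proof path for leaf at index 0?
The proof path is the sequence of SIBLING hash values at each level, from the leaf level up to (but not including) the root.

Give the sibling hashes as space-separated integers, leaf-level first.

Answer: 72 714 112

Derivation:
L0 (leaves): [17, 72, 86, 42, 78], target index=0
L1: h(17,72)=(17*31+72)%997=599 [pair 0] h(86,42)=(86*31+42)%997=714 [pair 1] h(78,78)=(78*31+78)%997=502 [pair 2] -> [599, 714, 502]
  Sibling for proof at L0: 72
L2: h(599,714)=(599*31+714)%997=340 [pair 0] h(502,502)=(502*31+502)%997=112 [pair 1] -> [340, 112]
  Sibling for proof at L1: 714
L3: h(340,112)=(340*31+112)%997=682 [pair 0] -> [682]
  Sibling for proof at L2: 112
Root: 682
Proof path (sibling hashes from leaf to root): [72, 714, 112]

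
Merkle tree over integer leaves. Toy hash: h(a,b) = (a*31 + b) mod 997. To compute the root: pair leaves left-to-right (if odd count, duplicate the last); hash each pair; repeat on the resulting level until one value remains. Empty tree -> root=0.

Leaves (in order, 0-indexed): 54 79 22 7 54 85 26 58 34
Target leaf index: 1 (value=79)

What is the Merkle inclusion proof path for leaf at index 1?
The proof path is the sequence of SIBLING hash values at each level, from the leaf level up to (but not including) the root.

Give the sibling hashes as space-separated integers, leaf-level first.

Answer: 54 689 558 463

Derivation:
L0 (leaves): [54, 79, 22, 7, 54, 85, 26, 58, 34], target index=1
L1: h(54,79)=(54*31+79)%997=756 [pair 0] h(22,7)=(22*31+7)%997=689 [pair 1] h(54,85)=(54*31+85)%997=762 [pair 2] h(26,58)=(26*31+58)%997=864 [pair 3] h(34,34)=(34*31+34)%997=91 [pair 4] -> [756, 689, 762, 864, 91]
  Sibling for proof at L0: 54
L2: h(756,689)=(756*31+689)%997=197 [pair 0] h(762,864)=(762*31+864)%997=558 [pair 1] h(91,91)=(91*31+91)%997=918 [pair 2] -> [197, 558, 918]
  Sibling for proof at L1: 689
L3: h(197,558)=(197*31+558)%997=683 [pair 0] h(918,918)=(918*31+918)%997=463 [pair 1] -> [683, 463]
  Sibling for proof at L2: 558
L4: h(683,463)=(683*31+463)%997=699 [pair 0] -> [699]
  Sibling for proof at L3: 463
Root: 699
Proof path (sibling hashes from leaf to root): [54, 689, 558, 463]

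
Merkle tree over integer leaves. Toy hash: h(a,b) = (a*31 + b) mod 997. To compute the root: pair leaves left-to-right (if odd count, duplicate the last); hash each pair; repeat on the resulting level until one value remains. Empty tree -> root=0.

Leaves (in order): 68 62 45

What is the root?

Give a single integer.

Answer: 914

Derivation:
L0: [68, 62, 45]
L1: h(68,62)=(68*31+62)%997=176 h(45,45)=(45*31+45)%997=443 -> [176, 443]
L2: h(176,443)=(176*31+443)%997=914 -> [914]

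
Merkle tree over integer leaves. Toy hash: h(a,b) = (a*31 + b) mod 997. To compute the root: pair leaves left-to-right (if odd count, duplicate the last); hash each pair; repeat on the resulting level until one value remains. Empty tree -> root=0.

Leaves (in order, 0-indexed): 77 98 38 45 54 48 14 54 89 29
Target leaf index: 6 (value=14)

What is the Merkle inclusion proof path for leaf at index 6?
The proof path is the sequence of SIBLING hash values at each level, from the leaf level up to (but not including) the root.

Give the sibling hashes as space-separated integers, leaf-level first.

Answer: 54 725 492 501

Derivation:
L0 (leaves): [77, 98, 38, 45, 54, 48, 14, 54, 89, 29], target index=6
L1: h(77,98)=(77*31+98)%997=491 [pair 0] h(38,45)=(38*31+45)%997=226 [pair 1] h(54,48)=(54*31+48)%997=725 [pair 2] h(14,54)=(14*31+54)%997=488 [pair 3] h(89,29)=(89*31+29)%997=794 [pair 4] -> [491, 226, 725, 488, 794]
  Sibling for proof at L0: 54
L2: h(491,226)=(491*31+226)%997=492 [pair 0] h(725,488)=(725*31+488)%997=32 [pair 1] h(794,794)=(794*31+794)%997=483 [pair 2] -> [492, 32, 483]
  Sibling for proof at L1: 725
L3: h(492,32)=(492*31+32)%997=329 [pair 0] h(483,483)=(483*31+483)%997=501 [pair 1] -> [329, 501]
  Sibling for proof at L2: 492
L4: h(329,501)=(329*31+501)%997=730 [pair 0] -> [730]
  Sibling for proof at L3: 501
Root: 730
Proof path (sibling hashes from leaf to root): [54, 725, 492, 501]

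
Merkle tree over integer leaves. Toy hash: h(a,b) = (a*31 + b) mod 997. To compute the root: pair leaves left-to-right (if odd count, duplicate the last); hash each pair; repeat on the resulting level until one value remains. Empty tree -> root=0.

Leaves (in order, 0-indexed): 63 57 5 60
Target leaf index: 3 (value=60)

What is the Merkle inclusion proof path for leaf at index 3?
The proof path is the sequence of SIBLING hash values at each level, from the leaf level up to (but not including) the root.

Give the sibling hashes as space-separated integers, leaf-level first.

Answer: 5 16

Derivation:
L0 (leaves): [63, 57, 5, 60], target index=3
L1: h(63,57)=(63*31+57)%997=16 [pair 0] h(5,60)=(5*31+60)%997=215 [pair 1] -> [16, 215]
  Sibling for proof at L0: 5
L2: h(16,215)=(16*31+215)%997=711 [pair 0] -> [711]
  Sibling for proof at L1: 16
Root: 711
Proof path (sibling hashes from leaf to root): [5, 16]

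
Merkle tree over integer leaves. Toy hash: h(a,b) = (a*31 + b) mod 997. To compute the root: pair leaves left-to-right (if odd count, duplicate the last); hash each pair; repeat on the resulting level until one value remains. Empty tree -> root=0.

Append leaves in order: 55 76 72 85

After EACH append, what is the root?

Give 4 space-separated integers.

Answer: 55 784 686 699

Derivation:
After append 55 (leaves=[55]):
  L0: [55]
  root=55
After append 76 (leaves=[55, 76]):
  L0: [55, 76]
  L1: h(55,76)=(55*31+76)%997=784 -> [784]
  root=784
After append 72 (leaves=[55, 76, 72]):
  L0: [55, 76, 72]
  L1: h(55,76)=(55*31+76)%997=784 h(72,72)=(72*31+72)%997=310 -> [784, 310]
  L2: h(784,310)=(784*31+310)%997=686 -> [686]
  root=686
After append 85 (leaves=[55, 76, 72, 85]):
  L0: [55, 76, 72, 85]
  L1: h(55,76)=(55*31+76)%997=784 h(72,85)=(72*31+85)%997=323 -> [784, 323]
  L2: h(784,323)=(784*31+323)%997=699 -> [699]
  root=699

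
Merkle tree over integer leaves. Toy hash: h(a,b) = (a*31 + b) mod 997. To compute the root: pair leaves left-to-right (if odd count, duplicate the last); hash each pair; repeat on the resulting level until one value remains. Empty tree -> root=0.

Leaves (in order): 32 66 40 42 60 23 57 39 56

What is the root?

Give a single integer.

L0: [32, 66, 40, 42, 60, 23, 57, 39, 56]
L1: h(32,66)=(32*31+66)%997=61 h(40,42)=(40*31+42)%997=285 h(60,23)=(60*31+23)%997=886 h(57,39)=(57*31+39)%997=809 h(56,56)=(56*31+56)%997=795 -> [61, 285, 886, 809, 795]
L2: h(61,285)=(61*31+285)%997=182 h(886,809)=(886*31+809)%997=359 h(795,795)=(795*31+795)%997=515 -> [182, 359, 515]
L3: h(182,359)=(182*31+359)%997=19 h(515,515)=(515*31+515)%997=528 -> [19, 528]
L4: h(19,528)=(19*31+528)%997=120 -> [120]

Answer: 120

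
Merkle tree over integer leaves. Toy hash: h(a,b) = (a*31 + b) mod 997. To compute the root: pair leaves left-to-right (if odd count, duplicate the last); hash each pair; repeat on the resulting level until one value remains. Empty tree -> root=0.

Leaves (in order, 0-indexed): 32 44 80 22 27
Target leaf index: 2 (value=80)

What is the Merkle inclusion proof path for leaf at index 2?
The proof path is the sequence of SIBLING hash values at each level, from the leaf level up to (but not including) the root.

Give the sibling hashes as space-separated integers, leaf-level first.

L0 (leaves): [32, 44, 80, 22, 27], target index=2
L1: h(32,44)=(32*31+44)%997=39 [pair 0] h(80,22)=(80*31+22)%997=508 [pair 1] h(27,27)=(27*31+27)%997=864 [pair 2] -> [39, 508, 864]
  Sibling for proof at L0: 22
L2: h(39,508)=(39*31+508)%997=720 [pair 0] h(864,864)=(864*31+864)%997=729 [pair 1] -> [720, 729]
  Sibling for proof at L1: 39
L3: h(720,729)=(720*31+729)%997=118 [pair 0] -> [118]
  Sibling for proof at L2: 729
Root: 118
Proof path (sibling hashes from leaf to root): [22, 39, 729]

Answer: 22 39 729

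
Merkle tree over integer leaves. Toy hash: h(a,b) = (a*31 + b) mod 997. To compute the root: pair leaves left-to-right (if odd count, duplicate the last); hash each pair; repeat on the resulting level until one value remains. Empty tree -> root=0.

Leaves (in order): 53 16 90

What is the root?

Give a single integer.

Answer: 471

Derivation:
L0: [53, 16, 90]
L1: h(53,16)=(53*31+16)%997=662 h(90,90)=(90*31+90)%997=886 -> [662, 886]
L2: h(662,886)=(662*31+886)%997=471 -> [471]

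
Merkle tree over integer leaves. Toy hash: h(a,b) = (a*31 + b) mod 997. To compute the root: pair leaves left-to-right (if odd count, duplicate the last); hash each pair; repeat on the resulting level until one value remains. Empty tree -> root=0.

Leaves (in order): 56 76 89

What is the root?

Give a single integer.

Answer: 197

Derivation:
L0: [56, 76, 89]
L1: h(56,76)=(56*31+76)%997=815 h(89,89)=(89*31+89)%997=854 -> [815, 854]
L2: h(815,854)=(815*31+854)%997=197 -> [197]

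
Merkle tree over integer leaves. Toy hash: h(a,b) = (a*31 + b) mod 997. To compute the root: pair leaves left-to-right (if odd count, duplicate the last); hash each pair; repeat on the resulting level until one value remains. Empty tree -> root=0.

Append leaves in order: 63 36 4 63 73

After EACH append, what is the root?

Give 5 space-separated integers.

After append 63 (leaves=[63]):
  L0: [63]
  root=63
After append 36 (leaves=[63, 36]):
  L0: [63, 36]
  L1: h(63,36)=(63*31+36)%997=992 -> [992]
  root=992
After append 4 (leaves=[63, 36, 4]):
  L0: [63, 36, 4]
  L1: h(63,36)=(63*31+36)%997=992 h(4,4)=(4*31+4)%997=128 -> [992, 128]
  L2: h(992,128)=(992*31+128)%997=970 -> [970]
  root=970
After append 63 (leaves=[63, 36, 4, 63]):
  L0: [63, 36, 4, 63]
  L1: h(63,36)=(63*31+36)%997=992 h(4,63)=(4*31+63)%997=187 -> [992, 187]
  L2: h(992,187)=(992*31+187)%997=32 -> [32]
  root=32
After append 73 (leaves=[63, 36, 4, 63, 73]):
  L0: [63, 36, 4, 63, 73]
  L1: h(63,36)=(63*31+36)%997=992 h(4,63)=(4*31+63)%997=187 h(73,73)=(73*31+73)%997=342 -> [992, 187, 342]
  L2: h(992,187)=(992*31+187)%997=32 h(342,342)=(342*31+342)%997=974 -> [32, 974]
  L3: h(32,974)=(32*31+974)%997=969 -> [969]
  root=969

Answer: 63 992 970 32 969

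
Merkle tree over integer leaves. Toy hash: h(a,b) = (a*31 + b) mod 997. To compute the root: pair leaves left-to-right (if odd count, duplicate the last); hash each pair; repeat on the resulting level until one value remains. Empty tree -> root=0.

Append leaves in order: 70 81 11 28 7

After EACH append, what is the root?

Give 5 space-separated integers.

After append 70 (leaves=[70]):
  L0: [70]
  root=70
After append 81 (leaves=[70, 81]):
  L0: [70, 81]
  L1: h(70,81)=(70*31+81)%997=257 -> [257]
  root=257
After append 11 (leaves=[70, 81, 11]):
  L0: [70, 81, 11]
  L1: h(70,81)=(70*31+81)%997=257 h(11,11)=(11*31+11)%997=352 -> [257, 352]
  L2: h(257,352)=(257*31+352)%997=343 -> [343]
  root=343
After append 28 (leaves=[70, 81, 11, 28]):
  L0: [70, 81, 11, 28]
  L1: h(70,81)=(70*31+81)%997=257 h(11,28)=(11*31+28)%997=369 -> [257, 369]
  L2: h(257,369)=(257*31+369)%997=360 -> [360]
  root=360
After append 7 (leaves=[70, 81, 11, 28, 7]):
  L0: [70, 81, 11, 28, 7]
  L1: h(70,81)=(70*31+81)%997=257 h(11,28)=(11*31+28)%997=369 h(7,7)=(7*31+7)%997=224 -> [257, 369, 224]
  L2: h(257,369)=(257*31+369)%997=360 h(224,224)=(224*31+224)%997=189 -> [360, 189]
  L3: h(360,189)=(360*31+189)%997=382 -> [382]
  root=382

Answer: 70 257 343 360 382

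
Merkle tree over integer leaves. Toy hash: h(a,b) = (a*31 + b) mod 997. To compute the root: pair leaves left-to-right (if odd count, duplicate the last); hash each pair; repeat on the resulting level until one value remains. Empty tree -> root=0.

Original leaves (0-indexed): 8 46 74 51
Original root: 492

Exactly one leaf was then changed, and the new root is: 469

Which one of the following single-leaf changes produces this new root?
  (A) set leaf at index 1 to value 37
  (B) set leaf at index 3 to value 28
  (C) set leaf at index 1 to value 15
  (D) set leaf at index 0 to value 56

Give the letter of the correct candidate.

Answer: B

Derivation:
Original leaves: [8, 46, 74, 51]
Target new root: 469
Try each candidate change and compute the resulting root:
Candidate A: set leaf[1] = 37 -> leaves = [8, 37, 74, 51]
  L0: [8, 37, 74, 51]
  L1: h(8,37)=(8*31+37)%997=285 h(74,51)=(74*31+51)%997=351 -> [285, 351]
  L2: h(285,351)=(285*31+351)%997=213 -> [213]
  root = 213 != target 469
Candidate B: set leaf[3] = 28 -> leaves = [8, 46, 74, 28]
  L0: [8, 46, 74, 28]
  L1: h(8,46)=(8*31+46)%997=294 h(74,28)=(74*31+28)%997=328 -> [294, 328]
  L2: h(294,328)=(294*31+328)%997=469 -> [469]
  root = 469 == target 469  ** MATCH **
Candidate C: set leaf[1] = 15 -> leaves = [8, 15, 74, 51]
  L0: [8, 15, 74, 51]
  L1: h(8,15)=(8*31+15)%997=263 h(74,51)=(74*31+51)%997=351 -> [263, 351]
  L2: h(263,351)=(263*31+351)%997=528 -> [528]
  root = 528 != target 469
Candidate D: set leaf[0] = 56 -> leaves = [56, 46, 74, 51]
  L0: [56, 46, 74, 51]
  L1: h(56,46)=(56*31+46)%997=785 h(74,51)=(74*31+51)%997=351 -> [785, 351]
  L2: h(785,351)=(785*31+351)%997=758 -> [758]
  root = 758 != target 469
Candidate B produces the target root.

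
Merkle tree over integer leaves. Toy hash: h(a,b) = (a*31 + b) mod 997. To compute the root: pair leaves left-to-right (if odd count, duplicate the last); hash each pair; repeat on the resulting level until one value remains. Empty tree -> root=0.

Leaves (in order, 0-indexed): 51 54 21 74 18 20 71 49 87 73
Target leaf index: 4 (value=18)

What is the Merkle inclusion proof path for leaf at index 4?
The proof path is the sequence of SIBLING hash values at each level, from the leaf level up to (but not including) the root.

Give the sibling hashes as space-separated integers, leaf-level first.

Answer: 20 256 563 15

Derivation:
L0 (leaves): [51, 54, 21, 74, 18, 20, 71, 49, 87, 73], target index=4
L1: h(51,54)=(51*31+54)%997=638 [pair 0] h(21,74)=(21*31+74)%997=725 [pair 1] h(18,20)=(18*31+20)%997=578 [pair 2] h(71,49)=(71*31+49)%997=256 [pair 3] h(87,73)=(87*31+73)%997=776 [pair 4] -> [638, 725, 578, 256, 776]
  Sibling for proof at L0: 20
L2: h(638,725)=(638*31+725)%997=563 [pair 0] h(578,256)=(578*31+256)%997=228 [pair 1] h(776,776)=(776*31+776)%997=904 [pair 2] -> [563, 228, 904]
  Sibling for proof at L1: 256
L3: h(563,228)=(563*31+228)%997=732 [pair 0] h(904,904)=(904*31+904)%997=15 [pair 1] -> [732, 15]
  Sibling for proof at L2: 563
L4: h(732,15)=(732*31+15)%997=773 [pair 0] -> [773]
  Sibling for proof at L3: 15
Root: 773
Proof path (sibling hashes from leaf to root): [20, 256, 563, 15]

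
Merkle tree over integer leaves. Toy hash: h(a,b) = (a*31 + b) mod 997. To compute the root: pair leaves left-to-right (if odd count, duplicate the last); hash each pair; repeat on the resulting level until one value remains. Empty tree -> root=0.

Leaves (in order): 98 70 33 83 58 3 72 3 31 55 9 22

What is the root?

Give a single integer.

Answer: 127

Derivation:
L0: [98, 70, 33, 83, 58, 3, 72, 3, 31, 55, 9, 22]
L1: h(98,70)=(98*31+70)%997=117 h(33,83)=(33*31+83)%997=109 h(58,3)=(58*31+3)%997=804 h(72,3)=(72*31+3)%997=241 h(31,55)=(31*31+55)%997=19 h(9,22)=(9*31+22)%997=301 -> [117, 109, 804, 241, 19, 301]
L2: h(117,109)=(117*31+109)%997=745 h(804,241)=(804*31+241)%997=240 h(19,301)=(19*31+301)%997=890 -> [745, 240, 890]
L3: h(745,240)=(745*31+240)%997=404 h(890,890)=(890*31+890)%997=564 -> [404, 564]
L4: h(404,564)=(404*31+564)%997=127 -> [127]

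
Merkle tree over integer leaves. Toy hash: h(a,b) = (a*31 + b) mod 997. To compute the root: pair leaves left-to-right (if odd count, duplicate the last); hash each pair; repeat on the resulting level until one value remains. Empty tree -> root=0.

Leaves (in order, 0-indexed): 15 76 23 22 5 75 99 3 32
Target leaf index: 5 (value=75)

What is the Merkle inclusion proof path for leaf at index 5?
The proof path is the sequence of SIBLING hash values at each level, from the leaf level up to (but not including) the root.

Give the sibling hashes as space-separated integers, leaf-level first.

Answer: 5 81 557 729

Derivation:
L0 (leaves): [15, 76, 23, 22, 5, 75, 99, 3, 32], target index=5
L1: h(15,76)=(15*31+76)%997=541 [pair 0] h(23,22)=(23*31+22)%997=735 [pair 1] h(5,75)=(5*31+75)%997=230 [pair 2] h(99,3)=(99*31+3)%997=81 [pair 3] h(32,32)=(32*31+32)%997=27 [pair 4] -> [541, 735, 230, 81, 27]
  Sibling for proof at L0: 5
L2: h(541,735)=(541*31+735)%997=557 [pair 0] h(230,81)=(230*31+81)%997=232 [pair 1] h(27,27)=(27*31+27)%997=864 [pair 2] -> [557, 232, 864]
  Sibling for proof at L1: 81
L3: h(557,232)=(557*31+232)%997=550 [pair 0] h(864,864)=(864*31+864)%997=729 [pair 1] -> [550, 729]
  Sibling for proof at L2: 557
L4: h(550,729)=(550*31+729)%997=830 [pair 0] -> [830]
  Sibling for proof at L3: 729
Root: 830
Proof path (sibling hashes from leaf to root): [5, 81, 557, 729]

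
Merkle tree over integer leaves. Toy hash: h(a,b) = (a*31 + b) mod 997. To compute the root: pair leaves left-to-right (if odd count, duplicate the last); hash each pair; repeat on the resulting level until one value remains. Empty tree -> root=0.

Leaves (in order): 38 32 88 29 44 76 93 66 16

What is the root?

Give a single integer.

L0: [38, 32, 88, 29, 44, 76, 93, 66, 16]
L1: h(38,32)=(38*31+32)%997=213 h(88,29)=(88*31+29)%997=763 h(44,76)=(44*31+76)%997=443 h(93,66)=(93*31+66)%997=955 h(16,16)=(16*31+16)%997=512 -> [213, 763, 443, 955, 512]
L2: h(213,763)=(213*31+763)%997=387 h(443,955)=(443*31+955)%997=730 h(512,512)=(512*31+512)%997=432 -> [387, 730, 432]
L3: h(387,730)=(387*31+730)%997=763 h(432,432)=(432*31+432)%997=863 -> [763, 863]
L4: h(763,863)=(763*31+863)%997=588 -> [588]

Answer: 588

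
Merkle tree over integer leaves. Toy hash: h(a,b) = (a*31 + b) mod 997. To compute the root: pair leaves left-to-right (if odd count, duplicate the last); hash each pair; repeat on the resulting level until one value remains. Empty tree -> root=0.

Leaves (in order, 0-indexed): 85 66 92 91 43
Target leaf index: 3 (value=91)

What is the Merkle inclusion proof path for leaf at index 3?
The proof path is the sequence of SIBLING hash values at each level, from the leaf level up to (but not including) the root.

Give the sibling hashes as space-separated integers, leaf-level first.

Answer: 92 707 164

Derivation:
L0 (leaves): [85, 66, 92, 91, 43], target index=3
L1: h(85,66)=(85*31+66)%997=707 [pair 0] h(92,91)=(92*31+91)%997=949 [pair 1] h(43,43)=(43*31+43)%997=379 [pair 2] -> [707, 949, 379]
  Sibling for proof at L0: 92
L2: h(707,949)=(707*31+949)%997=932 [pair 0] h(379,379)=(379*31+379)%997=164 [pair 1] -> [932, 164]
  Sibling for proof at L1: 707
L3: h(932,164)=(932*31+164)%997=143 [pair 0] -> [143]
  Sibling for proof at L2: 164
Root: 143
Proof path (sibling hashes from leaf to root): [92, 707, 164]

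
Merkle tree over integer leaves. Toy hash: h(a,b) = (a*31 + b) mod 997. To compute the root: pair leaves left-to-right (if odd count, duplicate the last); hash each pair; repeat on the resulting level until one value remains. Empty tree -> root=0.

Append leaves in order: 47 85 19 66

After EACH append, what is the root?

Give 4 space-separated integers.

After append 47 (leaves=[47]):
  L0: [47]
  root=47
After append 85 (leaves=[47, 85]):
  L0: [47, 85]
  L1: h(47,85)=(47*31+85)%997=545 -> [545]
  root=545
After append 19 (leaves=[47, 85, 19]):
  L0: [47, 85, 19]
  L1: h(47,85)=(47*31+85)%997=545 h(19,19)=(19*31+19)%997=608 -> [545, 608]
  L2: h(545,608)=(545*31+608)%997=554 -> [554]
  root=554
After append 66 (leaves=[47, 85, 19, 66]):
  L0: [47, 85, 19, 66]
  L1: h(47,85)=(47*31+85)%997=545 h(19,66)=(19*31+66)%997=655 -> [545, 655]
  L2: h(545,655)=(545*31+655)%997=601 -> [601]
  root=601

Answer: 47 545 554 601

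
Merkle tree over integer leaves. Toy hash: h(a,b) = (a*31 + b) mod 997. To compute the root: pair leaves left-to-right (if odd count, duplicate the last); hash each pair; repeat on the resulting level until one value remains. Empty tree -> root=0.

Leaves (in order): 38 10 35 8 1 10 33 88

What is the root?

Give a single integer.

Answer: 476

Derivation:
L0: [38, 10, 35, 8, 1, 10, 33, 88]
L1: h(38,10)=(38*31+10)%997=191 h(35,8)=(35*31+8)%997=96 h(1,10)=(1*31+10)%997=41 h(33,88)=(33*31+88)%997=114 -> [191, 96, 41, 114]
L2: h(191,96)=(191*31+96)%997=35 h(41,114)=(41*31+114)%997=388 -> [35, 388]
L3: h(35,388)=(35*31+388)%997=476 -> [476]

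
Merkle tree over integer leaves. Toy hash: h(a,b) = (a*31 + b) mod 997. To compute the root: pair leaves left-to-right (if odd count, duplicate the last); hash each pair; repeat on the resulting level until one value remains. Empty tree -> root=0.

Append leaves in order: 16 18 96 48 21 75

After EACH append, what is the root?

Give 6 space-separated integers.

After append 16 (leaves=[16]):
  L0: [16]
  root=16
After append 18 (leaves=[16, 18]):
  L0: [16, 18]
  L1: h(16,18)=(16*31+18)%997=514 -> [514]
  root=514
After append 96 (leaves=[16, 18, 96]):
  L0: [16, 18, 96]
  L1: h(16,18)=(16*31+18)%997=514 h(96,96)=(96*31+96)%997=81 -> [514, 81]
  L2: h(514,81)=(514*31+81)%997=63 -> [63]
  root=63
After append 48 (leaves=[16, 18, 96, 48]):
  L0: [16, 18, 96, 48]
  L1: h(16,18)=(16*31+18)%997=514 h(96,48)=(96*31+48)%997=33 -> [514, 33]
  L2: h(514,33)=(514*31+33)%997=15 -> [15]
  root=15
After append 21 (leaves=[16, 18, 96, 48, 21]):
  L0: [16, 18, 96, 48, 21]
  L1: h(16,18)=(16*31+18)%997=514 h(96,48)=(96*31+48)%997=33 h(21,21)=(21*31+21)%997=672 -> [514, 33, 672]
  L2: h(514,33)=(514*31+33)%997=15 h(672,672)=(672*31+672)%997=567 -> [15, 567]
  L3: h(15,567)=(15*31+567)%997=35 -> [35]
  root=35
After append 75 (leaves=[16, 18, 96, 48, 21, 75]):
  L0: [16, 18, 96, 48, 21, 75]
  L1: h(16,18)=(16*31+18)%997=514 h(96,48)=(96*31+48)%997=33 h(21,75)=(21*31+75)%997=726 -> [514, 33, 726]
  L2: h(514,33)=(514*31+33)%997=15 h(726,726)=(726*31+726)%997=301 -> [15, 301]
  L3: h(15,301)=(15*31+301)%997=766 -> [766]
  root=766

Answer: 16 514 63 15 35 766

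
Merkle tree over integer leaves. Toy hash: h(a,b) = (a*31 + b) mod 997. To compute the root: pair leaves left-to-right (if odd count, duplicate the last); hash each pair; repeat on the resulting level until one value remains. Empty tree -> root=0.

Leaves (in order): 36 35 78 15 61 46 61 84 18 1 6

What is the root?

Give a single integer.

L0: [36, 35, 78, 15, 61, 46, 61, 84, 18, 1, 6]
L1: h(36,35)=(36*31+35)%997=154 h(78,15)=(78*31+15)%997=439 h(61,46)=(61*31+46)%997=940 h(61,84)=(61*31+84)%997=978 h(18,1)=(18*31+1)%997=559 h(6,6)=(6*31+6)%997=192 -> [154, 439, 940, 978, 559, 192]
L2: h(154,439)=(154*31+439)%997=228 h(940,978)=(940*31+978)%997=208 h(559,192)=(559*31+192)%997=572 -> [228, 208, 572]
L3: h(228,208)=(228*31+208)%997=297 h(572,572)=(572*31+572)%997=358 -> [297, 358]
L4: h(297,358)=(297*31+358)%997=592 -> [592]

Answer: 592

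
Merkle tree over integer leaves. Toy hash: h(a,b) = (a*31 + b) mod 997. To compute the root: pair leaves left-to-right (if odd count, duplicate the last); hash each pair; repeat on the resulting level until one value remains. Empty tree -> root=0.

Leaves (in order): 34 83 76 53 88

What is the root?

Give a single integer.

Answer: 231

Derivation:
L0: [34, 83, 76, 53, 88]
L1: h(34,83)=(34*31+83)%997=140 h(76,53)=(76*31+53)%997=415 h(88,88)=(88*31+88)%997=822 -> [140, 415, 822]
L2: h(140,415)=(140*31+415)%997=767 h(822,822)=(822*31+822)%997=382 -> [767, 382]
L3: h(767,382)=(767*31+382)%997=231 -> [231]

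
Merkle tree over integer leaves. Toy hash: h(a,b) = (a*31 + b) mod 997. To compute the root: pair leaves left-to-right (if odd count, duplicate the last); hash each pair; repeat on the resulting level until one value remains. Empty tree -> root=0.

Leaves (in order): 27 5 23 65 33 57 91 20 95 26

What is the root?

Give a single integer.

L0: [27, 5, 23, 65, 33, 57, 91, 20, 95, 26]
L1: h(27,5)=(27*31+5)%997=842 h(23,65)=(23*31+65)%997=778 h(33,57)=(33*31+57)%997=83 h(91,20)=(91*31+20)%997=847 h(95,26)=(95*31+26)%997=977 -> [842, 778, 83, 847, 977]
L2: h(842,778)=(842*31+778)%997=958 h(83,847)=(83*31+847)%997=429 h(977,977)=(977*31+977)%997=357 -> [958, 429, 357]
L3: h(958,429)=(958*31+429)%997=217 h(357,357)=(357*31+357)%997=457 -> [217, 457]
L4: h(217,457)=(217*31+457)%997=205 -> [205]

Answer: 205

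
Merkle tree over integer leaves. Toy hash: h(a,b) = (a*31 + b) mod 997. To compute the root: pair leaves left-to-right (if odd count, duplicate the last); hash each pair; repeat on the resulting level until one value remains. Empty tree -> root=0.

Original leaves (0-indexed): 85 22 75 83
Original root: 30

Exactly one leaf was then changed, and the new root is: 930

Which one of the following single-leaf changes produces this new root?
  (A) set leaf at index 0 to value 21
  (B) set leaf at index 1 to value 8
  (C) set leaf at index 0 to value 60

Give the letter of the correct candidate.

Original leaves: [85, 22, 75, 83]
Target new root: 930
Try each candidate change and compute the resulting root:
Candidate A: set leaf[0] = 21 -> leaves = [21, 22, 75, 83]
  L0: [21, 22, 75, 83]
  L1: h(21,22)=(21*31+22)%997=673 h(75,83)=(75*31+83)%997=414 -> [673, 414]
  L2: h(673,414)=(673*31+414)%997=340 -> [340]
  root = 340 != target 930
Candidate B: set leaf[1] = 8 -> leaves = [85, 8, 75, 83]
  L0: [85, 8, 75, 83]
  L1: h(85,8)=(85*31+8)%997=649 h(75,83)=(75*31+83)%997=414 -> [649, 414]
  L2: h(649,414)=(649*31+414)%997=593 -> [593]
  root = 593 != target 930
Candidate C: set leaf[0] = 60 -> leaves = [60, 22, 75, 83]
  L0: [60, 22, 75, 83]
  L1: h(60,22)=(60*31+22)%997=885 h(75,83)=(75*31+83)%997=414 -> [885, 414]
  L2: h(885,414)=(885*31+414)%997=930 -> [930]
  root = 930 == target 930  ** MATCH **
Candidate C produces the target root.

Answer: C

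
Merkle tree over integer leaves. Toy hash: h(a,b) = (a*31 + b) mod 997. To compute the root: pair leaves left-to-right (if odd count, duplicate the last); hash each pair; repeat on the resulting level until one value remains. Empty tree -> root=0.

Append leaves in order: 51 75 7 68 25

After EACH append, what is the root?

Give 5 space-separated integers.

Answer: 51 659 713 774 741

Derivation:
After append 51 (leaves=[51]):
  L0: [51]
  root=51
After append 75 (leaves=[51, 75]):
  L0: [51, 75]
  L1: h(51,75)=(51*31+75)%997=659 -> [659]
  root=659
After append 7 (leaves=[51, 75, 7]):
  L0: [51, 75, 7]
  L1: h(51,75)=(51*31+75)%997=659 h(7,7)=(7*31+7)%997=224 -> [659, 224]
  L2: h(659,224)=(659*31+224)%997=713 -> [713]
  root=713
After append 68 (leaves=[51, 75, 7, 68]):
  L0: [51, 75, 7, 68]
  L1: h(51,75)=(51*31+75)%997=659 h(7,68)=(7*31+68)%997=285 -> [659, 285]
  L2: h(659,285)=(659*31+285)%997=774 -> [774]
  root=774
After append 25 (leaves=[51, 75, 7, 68, 25]):
  L0: [51, 75, 7, 68, 25]
  L1: h(51,75)=(51*31+75)%997=659 h(7,68)=(7*31+68)%997=285 h(25,25)=(25*31+25)%997=800 -> [659, 285, 800]
  L2: h(659,285)=(659*31+285)%997=774 h(800,800)=(800*31+800)%997=675 -> [774, 675]
  L3: h(774,675)=(774*31+675)%997=741 -> [741]
  root=741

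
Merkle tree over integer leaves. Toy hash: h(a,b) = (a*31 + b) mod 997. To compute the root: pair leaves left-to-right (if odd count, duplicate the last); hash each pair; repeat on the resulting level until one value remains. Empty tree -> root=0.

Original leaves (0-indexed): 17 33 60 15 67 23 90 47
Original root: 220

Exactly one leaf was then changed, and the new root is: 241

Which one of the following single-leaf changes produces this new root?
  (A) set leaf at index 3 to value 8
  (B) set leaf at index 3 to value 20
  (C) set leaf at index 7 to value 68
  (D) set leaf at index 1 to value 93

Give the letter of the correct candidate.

Original leaves: [17, 33, 60, 15, 67, 23, 90, 47]
Target new root: 241
Try each candidate change and compute the resulting root:
Candidate A: set leaf[3] = 8 -> leaves = [17, 33, 60, 8, 67, 23, 90, 47]
  L0: [17, 33, 60, 8, 67, 23, 90, 47]
  L1: h(17,33)=(17*31+33)%997=560 h(60,8)=(60*31+8)%997=871 h(67,23)=(67*31+23)%997=106 h(90,47)=(90*31+47)%997=843 -> [560, 871, 106, 843]
  L2: h(560,871)=(560*31+871)%997=285 h(106,843)=(106*31+843)%997=141 -> [285, 141]
  L3: h(285,141)=(285*31+141)%997=3 -> [3]
  root = 3 != target 241
Candidate B: set leaf[3] = 20 -> leaves = [17, 33, 60, 20, 67, 23, 90, 47]
  L0: [17, 33, 60, 20, 67, 23, 90, 47]
  L1: h(17,33)=(17*31+33)%997=560 h(60,20)=(60*31+20)%997=883 h(67,23)=(67*31+23)%997=106 h(90,47)=(90*31+47)%997=843 -> [560, 883, 106, 843]
  L2: h(560,883)=(560*31+883)%997=297 h(106,843)=(106*31+843)%997=141 -> [297, 141]
  L3: h(297,141)=(297*31+141)%997=375 -> [375]
  root = 375 != target 241
Candidate C: set leaf[7] = 68 -> leaves = [17, 33, 60, 15, 67, 23, 90, 68]
  L0: [17, 33, 60, 15, 67, 23, 90, 68]
  L1: h(17,33)=(17*31+33)%997=560 h(60,15)=(60*31+15)%997=878 h(67,23)=(67*31+23)%997=106 h(90,68)=(90*31+68)%997=864 -> [560, 878, 106, 864]
  L2: h(560,878)=(560*31+878)%997=292 h(106,864)=(106*31+864)%997=162 -> [292, 162]
  L3: h(292,162)=(292*31+162)%997=241 -> [241]
  root = 241 == target 241  ** MATCH **
Candidate D: set leaf[1] = 93 -> leaves = [17, 93, 60, 15, 67, 23, 90, 47]
  L0: [17, 93, 60, 15, 67, 23, 90, 47]
  L1: h(17,93)=(17*31+93)%997=620 h(60,15)=(60*31+15)%997=878 h(67,23)=(67*31+23)%997=106 h(90,47)=(90*31+47)%997=843 -> [620, 878, 106, 843]
  L2: h(620,878)=(620*31+878)%997=158 h(106,843)=(106*31+843)%997=141 -> [158, 141]
  L3: h(158,141)=(158*31+141)%997=54 -> [54]
  root = 54 != target 241
Candidate C produces the target root.

Answer: C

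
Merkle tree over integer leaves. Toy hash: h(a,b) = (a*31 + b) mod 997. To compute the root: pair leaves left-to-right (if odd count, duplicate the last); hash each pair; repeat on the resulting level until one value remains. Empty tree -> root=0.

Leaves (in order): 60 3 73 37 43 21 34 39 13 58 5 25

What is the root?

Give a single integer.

Answer: 146

Derivation:
L0: [60, 3, 73, 37, 43, 21, 34, 39, 13, 58, 5, 25]
L1: h(60,3)=(60*31+3)%997=866 h(73,37)=(73*31+37)%997=306 h(43,21)=(43*31+21)%997=357 h(34,39)=(34*31+39)%997=96 h(13,58)=(13*31+58)%997=461 h(5,25)=(5*31+25)%997=180 -> [866, 306, 357, 96, 461, 180]
L2: h(866,306)=(866*31+306)%997=233 h(357,96)=(357*31+96)%997=196 h(461,180)=(461*31+180)%997=513 -> [233, 196, 513]
L3: h(233,196)=(233*31+196)%997=440 h(513,513)=(513*31+513)%997=464 -> [440, 464]
L4: h(440,464)=(440*31+464)%997=146 -> [146]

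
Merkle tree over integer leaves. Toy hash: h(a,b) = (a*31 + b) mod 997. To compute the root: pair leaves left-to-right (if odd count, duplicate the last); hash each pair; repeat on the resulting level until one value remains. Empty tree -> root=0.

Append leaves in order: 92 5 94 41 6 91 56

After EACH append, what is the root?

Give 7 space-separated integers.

Answer: 92 863 848 795 879 608 129

Derivation:
After append 92 (leaves=[92]):
  L0: [92]
  root=92
After append 5 (leaves=[92, 5]):
  L0: [92, 5]
  L1: h(92,5)=(92*31+5)%997=863 -> [863]
  root=863
After append 94 (leaves=[92, 5, 94]):
  L0: [92, 5, 94]
  L1: h(92,5)=(92*31+5)%997=863 h(94,94)=(94*31+94)%997=17 -> [863, 17]
  L2: h(863,17)=(863*31+17)%997=848 -> [848]
  root=848
After append 41 (leaves=[92, 5, 94, 41]):
  L0: [92, 5, 94, 41]
  L1: h(92,5)=(92*31+5)%997=863 h(94,41)=(94*31+41)%997=961 -> [863, 961]
  L2: h(863,961)=(863*31+961)%997=795 -> [795]
  root=795
After append 6 (leaves=[92, 5, 94, 41, 6]):
  L0: [92, 5, 94, 41, 6]
  L1: h(92,5)=(92*31+5)%997=863 h(94,41)=(94*31+41)%997=961 h(6,6)=(6*31+6)%997=192 -> [863, 961, 192]
  L2: h(863,961)=(863*31+961)%997=795 h(192,192)=(192*31+192)%997=162 -> [795, 162]
  L3: h(795,162)=(795*31+162)%997=879 -> [879]
  root=879
After append 91 (leaves=[92, 5, 94, 41, 6, 91]):
  L0: [92, 5, 94, 41, 6, 91]
  L1: h(92,5)=(92*31+5)%997=863 h(94,41)=(94*31+41)%997=961 h(6,91)=(6*31+91)%997=277 -> [863, 961, 277]
  L2: h(863,961)=(863*31+961)%997=795 h(277,277)=(277*31+277)%997=888 -> [795, 888]
  L3: h(795,888)=(795*31+888)%997=608 -> [608]
  root=608
After append 56 (leaves=[92, 5, 94, 41, 6, 91, 56]):
  L0: [92, 5, 94, 41, 6, 91, 56]
  L1: h(92,5)=(92*31+5)%997=863 h(94,41)=(94*31+41)%997=961 h(6,91)=(6*31+91)%997=277 h(56,56)=(56*31+56)%997=795 -> [863, 961, 277, 795]
  L2: h(863,961)=(863*31+961)%997=795 h(277,795)=(277*31+795)%997=409 -> [795, 409]
  L3: h(795,409)=(795*31+409)%997=129 -> [129]
  root=129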